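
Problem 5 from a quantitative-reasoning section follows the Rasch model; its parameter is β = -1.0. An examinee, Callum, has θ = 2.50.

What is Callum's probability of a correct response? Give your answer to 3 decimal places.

P(θ) = 1 / (1 + exp(−(θ − β)))
Exponent: (2.50 − (-1.0)) = 3.5000
1/(1 + e^{-3.5000}) = 0.9707
P = 0.9707

0.971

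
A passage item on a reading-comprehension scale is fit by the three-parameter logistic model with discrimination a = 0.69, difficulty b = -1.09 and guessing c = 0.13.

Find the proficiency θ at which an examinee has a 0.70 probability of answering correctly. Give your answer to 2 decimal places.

-0.16

P(θ) = c + (1 − c) · 1 / (1 + exp(−a(θ − b)))
Remove guessing floor: (0.70 − 0.13)/(1 − 0.13) = 0.6552
logit = ln(0.6552/0.3448) = 0.6419
θ = b + logit/(a) = -1.09 + 0.6419/0.6900 = -0.1598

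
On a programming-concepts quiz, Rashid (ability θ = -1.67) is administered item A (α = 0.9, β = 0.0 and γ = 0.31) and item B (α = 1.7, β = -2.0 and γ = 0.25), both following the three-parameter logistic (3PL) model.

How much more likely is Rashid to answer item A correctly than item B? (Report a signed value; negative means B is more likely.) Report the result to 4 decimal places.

-0.2919

P(θ) = γ + (1 − γ) · 1 / (1 + exp(−α(θ − β)))
P_A = 0.4356
P_B = 0.7275
P_A − P_B = -0.2919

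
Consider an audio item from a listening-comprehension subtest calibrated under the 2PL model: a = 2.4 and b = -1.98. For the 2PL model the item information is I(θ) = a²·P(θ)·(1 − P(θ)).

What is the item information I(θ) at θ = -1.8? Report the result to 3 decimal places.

P = 1/(1+e^{-0.4320}) = 0.6064
P(1−P) = 0.6064 × 0.3936 = 0.2387
I = a² × P(1−P) = 2.4² × 0.2387 = 1.37485

1.375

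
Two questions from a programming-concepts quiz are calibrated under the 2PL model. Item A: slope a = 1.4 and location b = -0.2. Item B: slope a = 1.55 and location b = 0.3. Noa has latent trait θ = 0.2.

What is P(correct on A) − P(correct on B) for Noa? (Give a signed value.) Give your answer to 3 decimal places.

0.175

P(θ) = 1 / (1 + exp(−a(θ − b)))
P_A = 0.6365
P_B = 0.4613
P_A − P_B = 0.1751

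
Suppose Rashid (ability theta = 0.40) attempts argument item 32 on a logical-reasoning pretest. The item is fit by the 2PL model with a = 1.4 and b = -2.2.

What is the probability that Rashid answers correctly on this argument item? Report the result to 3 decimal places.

0.974

P(theta) = 1 / (1 + exp(−a(theta − b)))
Exponent: 1.4 × (0.40 − (-2.2)) = 3.6400
1/(1 + e^{-3.6400}) = 0.9744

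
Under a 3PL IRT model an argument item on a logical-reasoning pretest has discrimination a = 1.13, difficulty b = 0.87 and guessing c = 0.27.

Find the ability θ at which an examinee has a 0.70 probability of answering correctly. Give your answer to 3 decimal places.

1.189

P(θ) = c + (1 − c) · 1 / (1 + exp(−a(θ − b)))
Remove guessing floor: (0.70 − 0.27)/(1 − 0.27) = 0.5890
logit = ln(0.5890/0.4110) = 0.3600
θ = b + logit/(a) = 0.87 + 0.3600/1.1300 = 1.1886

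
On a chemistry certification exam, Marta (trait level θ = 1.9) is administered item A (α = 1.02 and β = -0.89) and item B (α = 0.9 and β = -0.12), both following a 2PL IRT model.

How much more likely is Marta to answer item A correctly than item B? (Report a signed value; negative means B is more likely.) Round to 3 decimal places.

P(θ) = 1 / (1 + exp(−α(θ − β)))
P_A = 0.9451
P_B = 0.8603
P_A − P_B = 0.0848

0.085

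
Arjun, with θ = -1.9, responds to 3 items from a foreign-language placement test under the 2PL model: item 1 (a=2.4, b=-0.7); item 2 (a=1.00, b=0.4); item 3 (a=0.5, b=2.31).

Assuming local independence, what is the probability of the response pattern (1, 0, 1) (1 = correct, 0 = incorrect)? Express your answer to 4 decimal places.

P(θ) = 1 / (1 + exp(−a(θ − b)))
P_1 = 1/(1+e^{2.8800}) = 0.0532
P_2 = 1/(1+e^{2.3000}) = 0.0911
P_3 = 1/(1+e^{2.1050}) = 0.1086
L = P_1 × (1−P_2) × P_3 = 0.0532 × 0.9089 × 0.1086 = 0.00525

0.0052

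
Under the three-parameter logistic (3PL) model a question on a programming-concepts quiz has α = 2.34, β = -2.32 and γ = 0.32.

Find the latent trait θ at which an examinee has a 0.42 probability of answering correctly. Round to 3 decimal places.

P(θ) = γ + (1 − γ) · 1 / (1 + exp(−α(θ − β)))
Remove guessing floor: (0.42 − 0.32)/(1 − 0.32) = 0.1471
logit = ln(0.1471/0.8529) = -1.7579
θ = β + logit/(α) = -2.32 + (-1.7579)/2.3400 = -3.0712

-3.071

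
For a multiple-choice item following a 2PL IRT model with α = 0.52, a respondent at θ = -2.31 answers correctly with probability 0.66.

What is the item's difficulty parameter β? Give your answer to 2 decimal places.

-3.59

P(θ) = 1 / (1 + exp(−α(θ − β)))
logit(0.66) = ln(0.66/0.34) = 0.6633
β = θ − logit/(α) = -2.31 − 0.6633/0.5200 = -3.5856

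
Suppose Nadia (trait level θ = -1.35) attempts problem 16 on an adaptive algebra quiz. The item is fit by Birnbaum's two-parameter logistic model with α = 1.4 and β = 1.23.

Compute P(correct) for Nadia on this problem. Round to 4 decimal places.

0.0263

P(θ) = 1 / (1 + exp(−α(θ − β)))
Exponent: 1.4 × (-1.35 − 1.23) = -3.6120
1/(1 + e^{3.6120}) = 0.0263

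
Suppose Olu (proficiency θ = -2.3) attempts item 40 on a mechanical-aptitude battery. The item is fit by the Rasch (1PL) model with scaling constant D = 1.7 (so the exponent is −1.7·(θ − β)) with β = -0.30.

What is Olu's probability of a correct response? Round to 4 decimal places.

0.0323

P(θ) = 1 / (1 + exp(−D·(θ − β)))
Exponent: 1.7 × (-2.3 − (-0.30)) = -3.4000
1/(1 + e^{3.4000}) = 0.0323
P = 0.0323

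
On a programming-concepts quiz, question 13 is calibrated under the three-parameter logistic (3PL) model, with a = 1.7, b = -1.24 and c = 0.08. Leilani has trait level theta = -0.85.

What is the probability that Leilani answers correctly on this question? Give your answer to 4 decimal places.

0.6871

P(theta) = c + (1 − c) · 1 / (1 + exp(−a(theta − b)))
Exponent: 1.7 × (-0.85 − (-1.24)) = 0.6630
1/(1 + e^{-0.6630}) = 0.6599
P = 0.08 + 0.92 × 0.6599 = 0.6871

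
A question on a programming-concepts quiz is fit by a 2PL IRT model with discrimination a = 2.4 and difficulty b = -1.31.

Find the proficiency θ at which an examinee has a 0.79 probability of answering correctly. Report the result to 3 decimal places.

P(θ) = 1 / (1 + exp(−a(θ − b)))
logit = ln(0.7900/0.2100) = 1.3249
θ = b + logit/(a) = -1.31 + 1.3249/2.4000 = -0.7579

-0.758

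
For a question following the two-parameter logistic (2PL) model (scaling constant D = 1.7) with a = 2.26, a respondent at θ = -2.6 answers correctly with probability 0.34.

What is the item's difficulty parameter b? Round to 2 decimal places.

-2.43

P(θ) = 1 / (1 + exp(−D·a(θ − b)))
logit(0.34) = ln(0.34/0.66) = -0.6633
b = θ − logit/(1.7·a) = -2.6 − (-0.6633)/3.8420 = -2.4274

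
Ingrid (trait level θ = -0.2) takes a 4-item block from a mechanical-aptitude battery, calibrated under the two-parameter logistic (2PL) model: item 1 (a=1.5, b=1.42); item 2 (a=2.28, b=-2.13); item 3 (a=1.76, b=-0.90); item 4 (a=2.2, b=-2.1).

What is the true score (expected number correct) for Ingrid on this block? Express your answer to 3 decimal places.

P(θ) = 1 / (1 + exp(−a(θ − b)))
P_1 = 1/(1+e^{2.4300}) = 0.0809
P_2 = 1/(1+e^{-4.4004}) = 0.9879
P_3 = 1/(1+e^{-1.2320}) = 0.7742
P_4 = 1/(1+e^{-4.1800}) = 0.9849
E[score] = 0.0809 + 0.9879 + 0.7742 + 0.9849 = 2.8279

2.828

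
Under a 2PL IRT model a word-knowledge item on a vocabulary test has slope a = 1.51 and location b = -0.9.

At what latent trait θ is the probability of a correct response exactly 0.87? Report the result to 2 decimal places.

P(θ) = 1 / (1 + exp(−a(θ − b)))
logit = ln(0.8700/0.1300) = 1.9010
θ = b + logit/(a) = -0.9 + 1.9010/1.5100 = 0.3589

0.36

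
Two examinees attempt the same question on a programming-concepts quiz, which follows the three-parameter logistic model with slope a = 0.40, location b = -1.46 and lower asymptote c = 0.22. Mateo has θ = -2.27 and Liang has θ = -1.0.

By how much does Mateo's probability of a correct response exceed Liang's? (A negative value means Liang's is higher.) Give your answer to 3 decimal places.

-0.098

P(θ) = c + (1 − c) · 1 / (1 + exp(−a(θ − b)))
P(Mateo) = 0.5474  [exponent -0.3240]
P(Liang) = 0.6458  [exponent 0.1840]
Difference = 0.5474 − 0.6458 = -0.0984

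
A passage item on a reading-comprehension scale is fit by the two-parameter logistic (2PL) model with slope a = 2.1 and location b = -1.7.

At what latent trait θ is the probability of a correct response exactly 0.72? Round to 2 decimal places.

P(θ) = 1 / (1 + exp(−a(θ − b)))
logit = ln(0.7200/0.2800) = 0.9445
θ = b + logit/(a) = -1.7 + 0.9445/2.1000 = -1.2503

-1.25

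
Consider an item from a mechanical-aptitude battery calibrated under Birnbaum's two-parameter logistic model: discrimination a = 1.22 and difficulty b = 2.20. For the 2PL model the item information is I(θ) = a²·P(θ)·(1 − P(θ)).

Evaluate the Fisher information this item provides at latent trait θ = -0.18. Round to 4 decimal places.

P = 1/(1+e^{2.9036}) = 0.0520
P(1−P) = 0.0520 × 0.9480 = 0.0493
I = a² × P(1−P) = 1.22² × 0.0493 = 0.07334

0.0733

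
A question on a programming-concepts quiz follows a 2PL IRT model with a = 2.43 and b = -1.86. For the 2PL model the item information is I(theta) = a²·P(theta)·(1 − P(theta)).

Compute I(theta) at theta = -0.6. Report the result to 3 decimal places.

0.252

P = 1/(1+e^{-3.0618}) = 0.9553
P(1−P) = 0.9553 × 0.0447 = 0.0427
I = a² × P(1−P) = 2.43² × 0.0427 = 0.25221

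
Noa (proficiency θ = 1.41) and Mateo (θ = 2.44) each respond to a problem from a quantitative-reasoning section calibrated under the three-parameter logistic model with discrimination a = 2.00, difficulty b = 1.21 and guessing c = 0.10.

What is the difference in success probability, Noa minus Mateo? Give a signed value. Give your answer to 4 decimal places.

P(θ) = c + (1 − c) · 1 / (1 + exp(−a(θ − b)))
P(Noa) = 0.6388  [exponent 0.4000]
P(Mateo) = 0.9292  [exponent 2.4600]
Difference = 0.6388 − 0.9292 = -0.2903

-0.2903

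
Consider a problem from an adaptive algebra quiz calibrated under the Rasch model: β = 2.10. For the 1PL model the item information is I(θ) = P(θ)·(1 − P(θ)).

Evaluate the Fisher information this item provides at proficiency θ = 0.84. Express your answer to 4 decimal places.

0.1721

P = 1/(1+e^{1.2600}) = 0.2210
P(1−P) = 0.2210 × 0.7790 = 0.1721
I = P(1−P) = 0.17214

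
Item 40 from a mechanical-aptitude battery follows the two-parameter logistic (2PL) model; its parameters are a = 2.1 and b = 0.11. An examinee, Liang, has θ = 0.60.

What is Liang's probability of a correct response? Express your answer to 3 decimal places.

0.737

P(θ) = 1 / (1 + exp(−a(θ − b)))
Exponent: 2.1 × (0.60 − 0.11) = 1.0290
1/(1 + e^{-1.0290}) = 0.7367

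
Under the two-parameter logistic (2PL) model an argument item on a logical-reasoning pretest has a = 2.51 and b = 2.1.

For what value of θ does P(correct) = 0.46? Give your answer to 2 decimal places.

P(θ) = 1 / (1 + exp(−a(θ − b)))
logit = ln(0.4600/0.5400) = -0.1603
θ = b + logit/(a) = 2.1 + (-0.1603)/2.5100 = 2.0361

2.04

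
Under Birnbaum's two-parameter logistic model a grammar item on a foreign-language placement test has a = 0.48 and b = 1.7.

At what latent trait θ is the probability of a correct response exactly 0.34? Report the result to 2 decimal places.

P(θ) = 1 / (1 + exp(−a(θ − b)))
logit = ln(0.3400/0.6600) = -0.6633
θ = b + logit/(a) = 1.7 + (-0.6633)/0.4800 = 0.3181

0.32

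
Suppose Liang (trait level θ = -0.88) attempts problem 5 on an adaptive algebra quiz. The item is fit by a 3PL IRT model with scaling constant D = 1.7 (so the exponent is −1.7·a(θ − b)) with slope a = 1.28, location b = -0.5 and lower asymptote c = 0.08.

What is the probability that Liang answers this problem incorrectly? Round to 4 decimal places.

0.6400

P(θ) = c + (1 − c) · 1 / (1 + exp(−D·a(θ − b)))
Exponent: 1.7 × 1.28 × (-0.88 − (-0.5)) = -0.8269
1/(1 + e^{0.8269}) = 0.3043
P = 0.08 + 0.92 × 0.3043 = 0.3600
P(incorrect) = 1 − 0.3600 = 0.6400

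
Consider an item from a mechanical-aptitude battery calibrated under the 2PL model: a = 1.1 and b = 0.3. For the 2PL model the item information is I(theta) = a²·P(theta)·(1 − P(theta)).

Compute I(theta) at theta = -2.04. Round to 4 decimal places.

0.0796

P = 1/(1+e^{2.5740}) = 0.0708
P(1−P) = 0.0708 × 0.9292 = 0.0658
I = a² × P(1−P) = 1.1² × 0.0658 = 0.07963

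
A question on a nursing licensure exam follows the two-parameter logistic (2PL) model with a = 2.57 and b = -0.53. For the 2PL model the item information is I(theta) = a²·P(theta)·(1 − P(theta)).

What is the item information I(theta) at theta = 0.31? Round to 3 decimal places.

P = 1/(1+e^{-2.1588}) = 0.8965
P(1−P) = 0.8965 × 0.1035 = 0.0928
I = a² × P(1−P) = 2.57² × 0.0928 = 0.61292

0.613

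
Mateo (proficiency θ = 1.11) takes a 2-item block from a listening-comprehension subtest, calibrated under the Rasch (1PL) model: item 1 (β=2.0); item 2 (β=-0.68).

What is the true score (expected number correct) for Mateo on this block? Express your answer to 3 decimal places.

1.148

P(θ) = 1 / (1 + exp(−(θ − β)))
P_1 = 1/(1+e^{0.8900}) = 0.2911
P_2 = 1/(1+e^{-1.7900}) = 0.8569
E[score] = 0.2911 + 0.8569 = 1.1480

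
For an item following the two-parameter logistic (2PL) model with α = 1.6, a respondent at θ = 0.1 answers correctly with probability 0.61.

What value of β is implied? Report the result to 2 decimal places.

-0.18

P(θ) = 1 / (1 + exp(−α(θ − β)))
logit(0.61) = ln(0.61/0.39) = 0.4473
β = θ − logit/(α) = 0.1 − 0.4473/1.6000 = -0.1796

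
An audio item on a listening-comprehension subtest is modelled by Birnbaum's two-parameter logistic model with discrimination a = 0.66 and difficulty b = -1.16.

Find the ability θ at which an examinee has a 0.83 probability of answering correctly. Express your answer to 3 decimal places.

P(θ) = 1 / (1 + exp(−a(θ − b)))
logit = ln(0.8300/0.1700) = 1.5856
θ = b + logit/(a) = -1.16 + 1.5856/0.6600 = 1.2425

1.242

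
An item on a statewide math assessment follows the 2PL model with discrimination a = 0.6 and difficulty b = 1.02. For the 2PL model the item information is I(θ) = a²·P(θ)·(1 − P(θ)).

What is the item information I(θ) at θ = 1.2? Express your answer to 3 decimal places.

P = 1/(1+e^{-0.1080}) = 0.5270
P(1−P) = 0.5270 × 0.4730 = 0.2493
I = a² × P(1−P) = 0.6² × 0.2493 = 0.08974

0.090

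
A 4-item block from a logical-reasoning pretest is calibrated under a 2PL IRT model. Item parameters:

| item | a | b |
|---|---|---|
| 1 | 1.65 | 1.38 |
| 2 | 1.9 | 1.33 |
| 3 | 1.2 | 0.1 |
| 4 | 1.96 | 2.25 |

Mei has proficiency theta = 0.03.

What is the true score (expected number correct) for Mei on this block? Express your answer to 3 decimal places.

0.667

P(theta) = 1 / (1 + exp(−a(theta − b)))
P_1 = 1/(1+e^{2.2275}) = 0.0973
P_2 = 1/(1+e^{2.4700}) = 0.0780
P_3 = 1/(1+e^{0.0840}) = 0.4790
P_4 = 1/(1+e^{4.3512}) = 0.0127
E[score] = 0.0973 + 0.0780 + 0.4790 + 0.0127 = 0.6670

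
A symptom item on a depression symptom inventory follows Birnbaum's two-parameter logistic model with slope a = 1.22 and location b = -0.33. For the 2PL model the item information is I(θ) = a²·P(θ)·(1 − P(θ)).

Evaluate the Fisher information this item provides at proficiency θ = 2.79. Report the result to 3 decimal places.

0.032

P = 1/(1+e^{-3.8064}) = 0.9783
P(1−P) = 0.9783 × 0.0217 = 0.0213
I = a² × P(1−P) = 1.22² × 0.0213 = 0.03166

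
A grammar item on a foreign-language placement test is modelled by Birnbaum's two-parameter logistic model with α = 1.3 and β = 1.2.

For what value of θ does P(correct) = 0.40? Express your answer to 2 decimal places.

0.89

P(θ) = 1 / (1 + exp(−α(θ − β)))
logit = ln(0.4000/0.6000) = -0.4055
θ = β + logit/(α) = 1.2 + (-0.4055)/1.3000 = 0.8881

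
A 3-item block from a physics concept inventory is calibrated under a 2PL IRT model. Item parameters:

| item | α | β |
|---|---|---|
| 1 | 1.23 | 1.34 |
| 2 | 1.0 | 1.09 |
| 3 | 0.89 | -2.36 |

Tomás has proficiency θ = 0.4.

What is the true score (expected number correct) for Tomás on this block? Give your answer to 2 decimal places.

1.49

P(θ) = 1 / (1 + exp(−α(θ − β)))
P_1 = 1/(1+e^{1.1562}) = 0.2394
P_2 = 1/(1+e^{0.6900}) = 0.3340
P_3 = 1/(1+e^{-2.4564}) = 0.9210
E[score] = 0.2394 + 0.3340 + 0.9210 = 1.4944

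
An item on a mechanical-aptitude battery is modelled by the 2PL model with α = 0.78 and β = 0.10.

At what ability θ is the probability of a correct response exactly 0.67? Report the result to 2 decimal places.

P(θ) = 1 / (1 + exp(−α(θ − β)))
logit = ln(0.6700/0.3300) = 0.7082
θ = β + logit/(α) = 0.10 + 0.7082/0.7800 = 1.0079

1.01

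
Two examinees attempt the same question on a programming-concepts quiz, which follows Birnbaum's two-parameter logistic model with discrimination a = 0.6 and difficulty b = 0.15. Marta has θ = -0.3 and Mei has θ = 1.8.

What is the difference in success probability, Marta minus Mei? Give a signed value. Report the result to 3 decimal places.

P(θ) = 1 / (1 + exp(−a(θ − b)))
P(Marta) = 0.4329  [exponent -0.2700]
P(Mei) = 0.7291  [exponent 0.9900]
Difference = 0.4329 − 0.7291 = -0.2962

-0.296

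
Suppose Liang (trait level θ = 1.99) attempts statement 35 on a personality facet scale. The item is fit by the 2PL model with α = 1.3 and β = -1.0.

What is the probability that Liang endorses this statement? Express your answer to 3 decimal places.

0.980

P(θ) = 1 / (1 + exp(−α(θ − β)))
Exponent: 1.3 × (1.99 − (-1.0)) = 3.8870
1/(1 + e^{-3.8870}) = 0.9799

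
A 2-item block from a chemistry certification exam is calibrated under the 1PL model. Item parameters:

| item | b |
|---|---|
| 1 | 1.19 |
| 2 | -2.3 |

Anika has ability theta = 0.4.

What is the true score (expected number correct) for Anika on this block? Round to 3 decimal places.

1.249

P(theta) = 1 / (1 + exp(−(theta − b)))
P_1 = 1/(1+e^{0.7900}) = 0.3122
P_2 = 1/(1+e^{-2.7000}) = 0.9370
E[score] = 0.3122 + 0.9370 = 1.2492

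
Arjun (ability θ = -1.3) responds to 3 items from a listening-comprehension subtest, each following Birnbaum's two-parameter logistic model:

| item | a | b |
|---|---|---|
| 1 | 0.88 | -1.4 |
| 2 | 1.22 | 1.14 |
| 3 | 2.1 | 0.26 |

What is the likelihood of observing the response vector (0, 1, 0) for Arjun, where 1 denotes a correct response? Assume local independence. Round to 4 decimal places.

P(θ) = 1 / (1 + exp(−a(θ − b)))
P_1 = 1/(1+e^{-0.0880}) = 0.5220
P_2 = 1/(1+e^{2.9768}) = 0.0485
P_3 = 1/(1+e^{3.2760}) = 0.0364
L = (1−P_1) × P_2 × (1−P_3) = 0.4780 × 0.0485 × 0.9636 = 0.02233

0.0223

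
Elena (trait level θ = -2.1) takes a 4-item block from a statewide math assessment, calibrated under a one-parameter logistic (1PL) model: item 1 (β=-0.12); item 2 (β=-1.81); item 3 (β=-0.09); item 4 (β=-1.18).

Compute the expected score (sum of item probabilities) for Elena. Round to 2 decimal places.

0.95

P(θ) = 1 / (1 + exp(−(θ − β)))
P_1 = 1/(1+e^{1.9800}) = 0.1213
P_2 = 1/(1+e^{0.2900}) = 0.4280
P_3 = 1/(1+e^{2.0100}) = 0.1182
P_4 = 1/(1+e^{0.9200}) = 0.2850
E[score] = 0.1213 + 0.4280 + 0.1182 + 0.2850 = 0.9524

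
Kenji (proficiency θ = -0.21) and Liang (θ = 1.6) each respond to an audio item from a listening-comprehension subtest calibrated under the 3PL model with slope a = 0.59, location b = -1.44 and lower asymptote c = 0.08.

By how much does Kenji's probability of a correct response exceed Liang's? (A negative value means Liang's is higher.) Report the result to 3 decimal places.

P(θ) = c + (1 − c) · 1 / (1 + exp(−a(θ − b)))
P(Kenji) = 0.7000  [exponent 0.7257]
P(Liang) = 0.8688  [exponent 1.7936]
Difference = 0.7000 − 0.8688 = -0.1688

-0.169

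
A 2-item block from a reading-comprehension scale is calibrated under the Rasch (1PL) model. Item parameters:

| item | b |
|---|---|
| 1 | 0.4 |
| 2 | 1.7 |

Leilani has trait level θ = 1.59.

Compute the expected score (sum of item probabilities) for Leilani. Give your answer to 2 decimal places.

1.24

P(θ) = 1 / (1 + exp(−(θ − b)))
P_1 = 1/(1+e^{-1.1900}) = 0.7667
P_2 = 1/(1+e^{0.1100}) = 0.4725
E[score] = 0.7667 + 0.4725 = 1.2393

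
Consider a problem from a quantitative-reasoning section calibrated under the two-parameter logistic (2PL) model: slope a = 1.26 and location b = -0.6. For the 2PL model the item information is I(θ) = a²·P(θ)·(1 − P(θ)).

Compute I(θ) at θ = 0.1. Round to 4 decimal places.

0.3287

P = 1/(1+e^{-0.8820}) = 0.7072
P(1−P) = 0.7072 × 0.2928 = 0.2071
I = a² × P(1−P) = 1.26² × 0.2071 = 0.32872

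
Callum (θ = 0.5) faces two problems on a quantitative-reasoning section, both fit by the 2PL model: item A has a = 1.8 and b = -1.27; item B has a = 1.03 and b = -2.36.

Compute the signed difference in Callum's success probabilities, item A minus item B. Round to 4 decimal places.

P(θ) = 1 / (1 + exp(−a(θ − b)))
P_A = 0.9603
P_B = 0.9501
P_A − P_B = 0.0102

0.0102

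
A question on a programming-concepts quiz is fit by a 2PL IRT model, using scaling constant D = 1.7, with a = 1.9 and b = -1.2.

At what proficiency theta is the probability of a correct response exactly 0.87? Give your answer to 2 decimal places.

-0.61

P(theta) = 1 / (1 + exp(−D·a(theta − b)))
logit = ln(0.8700/0.1300) = 1.9010
theta = b + logit/(1.7·a) = -1.2 + 1.9010/3.2300 = -0.6115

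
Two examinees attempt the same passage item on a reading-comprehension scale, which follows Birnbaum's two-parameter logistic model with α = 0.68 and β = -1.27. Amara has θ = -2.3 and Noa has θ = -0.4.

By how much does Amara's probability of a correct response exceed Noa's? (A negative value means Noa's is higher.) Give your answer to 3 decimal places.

P(θ) = 1 / (1 + exp(−α(θ − β)))
P(Amara) = 0.3317  [exponent -0.7004]
P(Noa) = 0.6437  [exponent 0.5916]
Difference = 0.3317 − 0.6437 = -0.3120

-0.312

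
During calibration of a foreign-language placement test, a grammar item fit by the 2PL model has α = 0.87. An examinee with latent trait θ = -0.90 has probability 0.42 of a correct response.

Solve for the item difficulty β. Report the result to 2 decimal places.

P(θ) = 1 / (1 + exp(−α(θ − β)))
logit(0.42) = ln(0.42/0.58) = -0.3228
β = θ − logit/(α) = -0.90 − (-0.3228)/0.8700 = -0.5290

-0.53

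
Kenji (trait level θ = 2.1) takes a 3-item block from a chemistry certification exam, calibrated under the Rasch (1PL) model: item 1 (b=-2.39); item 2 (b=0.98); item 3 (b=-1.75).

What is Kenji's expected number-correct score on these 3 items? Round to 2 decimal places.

P(θ) = 1 / (1 + exp(−(θ − b)))
P_1 = 1/(1+e^{-4.4900}) = 0.9889
P_2 = 1/(1+e^{-1.1200}) = 0.7540
P_3 = 1/(1+e^{-3.8500}) = 0.9792
E[score] = 0.9889 + 0.7540 + 0.9792 = 2.7221

2.72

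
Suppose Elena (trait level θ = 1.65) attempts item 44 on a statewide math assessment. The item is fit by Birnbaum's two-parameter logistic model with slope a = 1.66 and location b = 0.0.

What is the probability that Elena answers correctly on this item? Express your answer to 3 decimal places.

P(θ) = 1 / (1 + exp(−a(θ − b)))
Exponent: 1.66 × (1.65 − 0.0) = 2.7390
1/(1 + e^{-2.7390}) = 0.9393

0.939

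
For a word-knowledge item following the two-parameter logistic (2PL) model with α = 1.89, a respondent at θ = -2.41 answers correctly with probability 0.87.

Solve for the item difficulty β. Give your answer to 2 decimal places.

P(θ) = 1 / (1 + exp(−α(θ − β)))
logit(0.87) = ln(0.87/0.13) = 1.9010
β = θ − logit/(α) = -2.41 − 1.9010/1.8900 = -3.4158

-3.42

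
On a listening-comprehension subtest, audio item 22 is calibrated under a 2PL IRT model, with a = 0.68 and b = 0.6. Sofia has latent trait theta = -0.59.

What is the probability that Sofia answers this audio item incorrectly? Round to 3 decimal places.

P(theta) = 1 / (1 + exp(−a(theta − b)))
Exponent: 0.68 × (-0.59 − 0.6) = -0.8092
1/(1 + e^{0.8092}) = 0.3081
P(incorrect) = 1 − 0.3081 = 0.6919

0.692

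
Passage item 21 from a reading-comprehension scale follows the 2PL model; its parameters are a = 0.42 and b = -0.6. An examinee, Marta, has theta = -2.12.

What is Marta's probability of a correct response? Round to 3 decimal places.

0.346

P(theta) = 1 / (1 + exp(−a(theta − b)))
Exponent: 0.42 × (-2.12 − (-0.6)) = -0.6384
1/(1 + e^{0.6384}) = 0.3456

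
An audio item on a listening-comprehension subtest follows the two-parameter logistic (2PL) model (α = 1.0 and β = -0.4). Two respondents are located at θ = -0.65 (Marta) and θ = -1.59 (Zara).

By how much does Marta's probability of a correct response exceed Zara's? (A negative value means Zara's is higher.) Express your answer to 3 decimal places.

P(θ) = 1 / (1 + exp(−α(θ − β)))
P(Marta) = 0.4378  [exponent -0.2500]
P(Zara) = 0.2333  [exponent -1.1900]
Difference = 0.4378 − 0.2333 = 0.2046

0.205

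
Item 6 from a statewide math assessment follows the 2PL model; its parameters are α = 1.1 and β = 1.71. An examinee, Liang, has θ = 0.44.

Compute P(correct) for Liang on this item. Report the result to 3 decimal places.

P(θ) = 1 / (1 + exp(−α(θ − β)))
Exponent: 1.1 × (0.44 − 1.71) = -1.3970
1/(1 + e^{1.3970}) = 0.1983

0.198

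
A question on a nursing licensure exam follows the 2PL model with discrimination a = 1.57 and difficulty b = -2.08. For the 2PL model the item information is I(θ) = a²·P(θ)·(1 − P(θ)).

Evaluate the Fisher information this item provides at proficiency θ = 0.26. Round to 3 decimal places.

P = 1/(1+e^{-3.6738}) = 0.9752
P(1−P) = 0.9752 × 0.0248 = 0.0241
I = a² × P(1−P) = 1.57² × 0.0241 = 0.05950

0.060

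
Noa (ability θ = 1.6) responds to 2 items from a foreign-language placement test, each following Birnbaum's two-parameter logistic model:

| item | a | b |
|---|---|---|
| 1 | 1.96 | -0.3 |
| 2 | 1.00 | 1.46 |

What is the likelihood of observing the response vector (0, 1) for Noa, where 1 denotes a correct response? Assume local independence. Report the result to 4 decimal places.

P(θ) = 1 / (1 + exp(−a(θ − b)))
P_1 = 1/(1+e^{-3.7240}) = 0.9764
P_2 = 1/(1+e^{-0.1400}) = 0.5349
L = (1−P_1) × P_2 = 0.0236 × 0.5349 = 0.01261

0.0126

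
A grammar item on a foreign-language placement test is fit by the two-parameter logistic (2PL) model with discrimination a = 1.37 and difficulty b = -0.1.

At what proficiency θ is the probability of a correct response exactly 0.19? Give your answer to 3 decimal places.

P(θ) = 1 / (1 + exp(−a(θ − b)))
logit = ln(0.1900/0.8100) = -1.4500
θ = b + logit/(a) = -0.1 + (-1.4500)/1.3700 = -1.1584

-1.158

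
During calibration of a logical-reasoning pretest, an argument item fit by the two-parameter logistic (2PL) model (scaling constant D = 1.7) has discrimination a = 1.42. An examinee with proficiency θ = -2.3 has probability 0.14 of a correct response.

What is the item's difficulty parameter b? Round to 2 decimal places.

-1.55

P(θ) = 1 / (1 + exp(−D·a(θ − b)))
logit(0.14) = ln(0.14/0.86) = -1.8153
b = θ − logit/(1.7·a) = -2.3 − (-1.8153)/2.4140 = -1.5480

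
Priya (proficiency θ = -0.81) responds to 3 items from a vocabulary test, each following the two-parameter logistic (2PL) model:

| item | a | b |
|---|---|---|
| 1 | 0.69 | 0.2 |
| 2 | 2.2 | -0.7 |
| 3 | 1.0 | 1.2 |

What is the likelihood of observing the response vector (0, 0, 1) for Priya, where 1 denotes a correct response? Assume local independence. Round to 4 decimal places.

0.0442

P(θ) = 1 / (1 + exp(−a(θ − b)))
P_1 = 1/(1+e^{0.6969}) = 0.3325
P_2 = 1/(1+e^{0.2420}) = 0.4398
P_3 = 1/(1+e^{2.0100}) = 0.1182
L = (1−P_1) × (1−P_2) × P_3 = 0.6675 × 0.5602 × 0.1182 = 0.04418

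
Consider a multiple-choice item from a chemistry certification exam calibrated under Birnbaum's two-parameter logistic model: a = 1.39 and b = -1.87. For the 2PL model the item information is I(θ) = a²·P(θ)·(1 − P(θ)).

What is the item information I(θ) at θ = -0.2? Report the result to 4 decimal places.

P = 1/(1+e^{-2.3213}) = 0.9106
P(1−P) = 0.9106 × 0.0894 = 0.0814
I = a² × P(1−P) = 1.39² × 0.0814 = 0.15725

0.1572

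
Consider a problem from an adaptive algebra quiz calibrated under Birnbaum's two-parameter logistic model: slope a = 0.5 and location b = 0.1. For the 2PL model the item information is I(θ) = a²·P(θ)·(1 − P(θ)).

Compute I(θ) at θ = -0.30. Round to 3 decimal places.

P = 1/(1+e^{0.2000}) = 0.4502
P(1−P) = 0.4502 × 0.5498 = 0.2475
I = a² × P(1−P) = 0.5² × 0.2475 = 0.06188

0.062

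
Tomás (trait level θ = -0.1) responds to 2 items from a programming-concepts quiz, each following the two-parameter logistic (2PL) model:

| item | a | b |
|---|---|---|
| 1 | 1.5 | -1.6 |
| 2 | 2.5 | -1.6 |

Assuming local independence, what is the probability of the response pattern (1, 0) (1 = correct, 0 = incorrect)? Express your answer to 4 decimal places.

0.0208

P(θ) = 1 / (1 + exp(−a(θ − b)))
P_1 = 1/(1+e^{-2.2500}) = 0.9047
P_2 = 1/(1+e^{-3.7500}) = 0.9770
L = P_1 × (1−P_2) = 0.9047 × 0.0230 = 0.02079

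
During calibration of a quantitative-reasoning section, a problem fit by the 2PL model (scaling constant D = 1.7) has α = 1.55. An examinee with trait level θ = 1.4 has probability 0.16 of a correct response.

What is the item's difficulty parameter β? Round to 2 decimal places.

2.03

P(θ) = 1 / (1 + exp(−D·α(θ − β)))
logit(0.16) = ln(0.16/0.84) = -1.6582
β = θ − logit/(1.7·α) = 1.4 − (-1.6582)/2.6350 = 2.0293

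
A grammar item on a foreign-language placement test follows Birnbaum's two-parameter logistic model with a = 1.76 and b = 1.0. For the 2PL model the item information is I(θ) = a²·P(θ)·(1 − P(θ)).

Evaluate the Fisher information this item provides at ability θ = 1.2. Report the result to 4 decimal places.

P = 1/(1+e^{-0.3520}) = 0.5871
P(1−P) = 0.5871 × 0.4129 = 0.2424
I = a² × P(1−P) = 1.76² × 0.2424 = 0.75090

0.7509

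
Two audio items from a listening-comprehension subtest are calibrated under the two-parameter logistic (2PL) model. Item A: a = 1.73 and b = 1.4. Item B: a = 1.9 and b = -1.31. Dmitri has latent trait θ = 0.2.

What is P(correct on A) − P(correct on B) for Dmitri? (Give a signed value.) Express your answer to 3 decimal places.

P(θ) = 1 / (1 + exp(−a(θ − b)))
P_A = 0.1115
P_B = 0.9463
P_A − P_B = -0.8348

-0.835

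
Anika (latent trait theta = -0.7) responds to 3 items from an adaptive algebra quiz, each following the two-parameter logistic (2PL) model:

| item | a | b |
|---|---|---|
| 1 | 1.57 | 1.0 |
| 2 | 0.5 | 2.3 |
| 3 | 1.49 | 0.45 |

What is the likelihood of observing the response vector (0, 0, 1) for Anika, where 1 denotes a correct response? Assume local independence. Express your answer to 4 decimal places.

0.1168

P(theta) = 1 / (1 + exp(−a(theta − b)))
P_1 = 1/(1+e^{2.6690}) = 0.0648
P_2 = 1/(1+e^{1.5000}) = 0.1824
P_3 = 1/(1+e^{1.7135}) = 0.1527
L = (1−P_1) × (1−P_2) × P_3 = 0.9352 × 0.8176 × 0.1527 = 0.11676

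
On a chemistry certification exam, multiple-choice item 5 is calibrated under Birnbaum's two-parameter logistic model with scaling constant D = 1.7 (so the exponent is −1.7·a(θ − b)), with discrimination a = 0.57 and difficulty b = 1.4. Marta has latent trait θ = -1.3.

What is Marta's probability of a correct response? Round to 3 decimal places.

P(θ) = 1 / (1 + exp(−D·a(θ − b)))
Exponent: 1.7 × 0.57 × (-1.3 − 1.4) = -2.6163
1/(1 + e^{2.6163}) = 0.0681
P = 0.0681

0.068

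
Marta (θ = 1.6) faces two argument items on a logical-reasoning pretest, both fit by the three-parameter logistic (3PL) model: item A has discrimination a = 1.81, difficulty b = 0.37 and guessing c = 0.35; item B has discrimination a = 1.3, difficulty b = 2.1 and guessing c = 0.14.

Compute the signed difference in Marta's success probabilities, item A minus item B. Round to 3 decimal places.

0.502

P(θ) = c + (1 − c) · 1 / (1 + exp(−a(θ − b)))
P_A = 0.9367
P_B = 0.4350
P_A − P_B = 0.5017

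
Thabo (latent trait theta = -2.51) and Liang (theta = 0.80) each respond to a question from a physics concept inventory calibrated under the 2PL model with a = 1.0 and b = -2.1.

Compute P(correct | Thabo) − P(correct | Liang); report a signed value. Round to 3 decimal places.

P(theta) = 1 / (1 + exp(−a(theta − b)))
P(Thabo) = 0.3989  [exponent -0.4100]
P(Liang) = 0.9478  [exponent 2.9000]
Difference = 0.3989 − 0.9478 = -0.5489

-0.549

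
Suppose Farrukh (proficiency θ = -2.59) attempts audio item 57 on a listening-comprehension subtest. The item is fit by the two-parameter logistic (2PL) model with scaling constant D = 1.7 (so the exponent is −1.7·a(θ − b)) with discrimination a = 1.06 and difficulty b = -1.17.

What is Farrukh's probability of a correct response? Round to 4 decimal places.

0.0718

P(θ) = 1 / (1 + exp(−D·a(θ − b)))
Exponent: 1.7 × 1.06 × (-2.59 − (-1.17)) = -2.5588
1/(1 + e^{2.5588}) = 0.0718
P = 0.0718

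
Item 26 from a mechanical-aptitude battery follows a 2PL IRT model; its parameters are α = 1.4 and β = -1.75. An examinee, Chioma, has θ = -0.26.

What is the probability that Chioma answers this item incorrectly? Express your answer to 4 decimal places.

0.1105

P(θ) = 1 / (1 + exp(−α(θ − β)))
Exponent: 1.4 × (-0.26 − (-1.75)) = 2.0860
1/(1 + e^{-2.0860}) = 0.8895
P(incorrect) = 1 − 0.8895 = 0.1105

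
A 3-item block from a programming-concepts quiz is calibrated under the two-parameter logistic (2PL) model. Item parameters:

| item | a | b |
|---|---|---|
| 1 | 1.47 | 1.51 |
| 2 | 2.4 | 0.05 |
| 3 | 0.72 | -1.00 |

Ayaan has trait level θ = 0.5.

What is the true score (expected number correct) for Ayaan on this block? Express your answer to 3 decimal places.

1.678

P(θ) = 1 / (1 + exp(−a(θ − b)))
P_1 = 1/(1+e^{1.4847}) = 0.1847
P_2 = 1/(1+e^{-1.0800}) = 0.7465
P_3 = 1/(1+e^{-1.0800}) = 0.7465
E[score] = 0.1847 + 0.7465 + 0.7465 = 1.6777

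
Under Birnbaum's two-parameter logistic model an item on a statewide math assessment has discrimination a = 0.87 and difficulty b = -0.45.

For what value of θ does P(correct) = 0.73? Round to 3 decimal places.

0.693

P(θ) = 1 / (1 + exp(−a(θ − b)))
logit = ln(0.7300/0.2700) = 0.9946
θ = b + logit/(a) = -0.45 + 0.9946/0.8700 = 0.6932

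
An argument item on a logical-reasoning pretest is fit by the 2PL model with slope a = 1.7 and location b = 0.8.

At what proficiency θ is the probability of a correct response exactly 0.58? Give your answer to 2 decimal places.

0.99

P(θ) = 1 / (1 + exp(−a(θ − b)))
logit = ln(0.5800/0.4200) = 0.3228
θ = b + logit/(a) = 0.8 + 0.3228/1.7000 = 0.9899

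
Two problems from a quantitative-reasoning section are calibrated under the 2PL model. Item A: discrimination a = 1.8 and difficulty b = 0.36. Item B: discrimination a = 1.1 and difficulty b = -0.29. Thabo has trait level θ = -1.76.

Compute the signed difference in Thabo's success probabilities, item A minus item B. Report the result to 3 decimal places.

P(θ) = 1 / (1 + exp(−a(θ − b)))
P_A = 0.0215
P_B = 0.1656
P_A − P_B = -0.1441

-0.144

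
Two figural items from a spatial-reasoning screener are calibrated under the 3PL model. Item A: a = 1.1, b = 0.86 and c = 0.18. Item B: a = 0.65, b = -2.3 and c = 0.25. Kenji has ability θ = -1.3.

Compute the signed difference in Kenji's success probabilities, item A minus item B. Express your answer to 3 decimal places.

P(θ) = c + (1 − c) · 1 / (1 + exp(−a(θ − b)))
P_A = 0.2497
P_B = 0.7428
P_A − P_B = -0.4930

-0.493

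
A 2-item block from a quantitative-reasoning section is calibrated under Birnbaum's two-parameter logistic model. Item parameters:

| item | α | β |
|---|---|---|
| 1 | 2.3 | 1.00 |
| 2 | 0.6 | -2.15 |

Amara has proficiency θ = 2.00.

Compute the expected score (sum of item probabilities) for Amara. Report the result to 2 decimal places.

P(θ) = 1 / (1 + exp(−α(θ − β)))
P_1 = 1/(1+e^{-2.3000}) = 0.9089
P_2 = 1/(1+e^{-2.4900}) = 0.9234
E[score] = 0.9089 + 0.9234 = 1.8323

1.83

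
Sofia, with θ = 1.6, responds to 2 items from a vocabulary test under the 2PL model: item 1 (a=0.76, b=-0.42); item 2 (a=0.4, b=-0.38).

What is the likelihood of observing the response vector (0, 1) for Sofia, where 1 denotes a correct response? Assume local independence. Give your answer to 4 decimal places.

P(θ) = 1 / (1 + exp(−a(θ − b)))
P_1 = 1/(1+e^{-1.5352}) = 0.8228
P_2 = 1/(1+e^{-0.7920}) = 0.6883
L = (1−P_1) × P_2 = 0.1772 × 0.6883 = 0.12198

0.1220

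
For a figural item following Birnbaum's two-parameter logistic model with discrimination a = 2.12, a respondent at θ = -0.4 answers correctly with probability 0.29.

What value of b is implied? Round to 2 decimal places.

0.02

P(θ) = 1 / (1 + exp(−a(θ − b)))
logit(0.29) = ln(0.29/0.71) = -0.8954
b = θ − logit/(a) = -0.4 − (-0.8954)/2.1200 = 0.0224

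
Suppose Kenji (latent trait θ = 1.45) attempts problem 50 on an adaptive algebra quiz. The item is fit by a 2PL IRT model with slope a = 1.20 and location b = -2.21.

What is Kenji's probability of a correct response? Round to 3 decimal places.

0.988

P(θ) = 1 / (1 + exp(−a(θ − b)))
Exponent: 1.20 × (1.45 − (-2.21)) = 4.3920
1/(1 + e^{-4.3920}) = 0.9878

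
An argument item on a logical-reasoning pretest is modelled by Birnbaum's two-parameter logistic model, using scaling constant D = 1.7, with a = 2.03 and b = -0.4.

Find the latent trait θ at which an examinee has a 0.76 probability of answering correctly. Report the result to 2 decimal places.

P(θ) = 1 / (1 + exp(−D·a(θ − b)))
logit = ln(0.7600/0.2400) = 1.1527
θ = b + logit/(1.7·a) = -0.4 + 1.1527/3.4510 = -0.0660

-0.07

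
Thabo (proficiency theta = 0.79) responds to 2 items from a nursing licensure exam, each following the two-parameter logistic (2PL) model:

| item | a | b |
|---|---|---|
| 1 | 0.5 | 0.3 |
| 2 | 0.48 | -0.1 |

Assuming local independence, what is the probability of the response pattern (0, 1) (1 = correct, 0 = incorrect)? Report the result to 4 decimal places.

P(theta) = 1 / (1 + exp(−a(theta − b)))
P_1 = 1/(1+e^{-0.2450}) = 0.5609
P_2 = 1/(1+e^{-0.4272}) = 0.6052
L = (1−P_1) × P_2 = 0.4391 × 0.6052 = 0.26572

0.2657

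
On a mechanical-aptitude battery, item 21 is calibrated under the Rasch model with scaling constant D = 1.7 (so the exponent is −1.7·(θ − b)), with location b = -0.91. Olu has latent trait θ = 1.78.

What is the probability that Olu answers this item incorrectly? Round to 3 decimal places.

0.010

P(θ) = 1 / (1 + exp(−D·(θ − b)))
Exponent: 1.7 × (1.78 − (-0.91)) = 4.5730
1/(1 + e^{-4.5730}) = 0.9898
P = 0.9898
P(incorrect) = 1 − 0.9898 = 0.0102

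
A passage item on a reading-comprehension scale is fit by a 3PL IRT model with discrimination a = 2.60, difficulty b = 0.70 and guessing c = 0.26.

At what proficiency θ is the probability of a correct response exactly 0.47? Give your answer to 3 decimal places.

P(θ) = c + (1 − c) · 1 / (1 + exp(−a(θ − b)))
Remove guessing floor: (0.47 − 0.26)/(1 − 0.26) = 0.2838
logit = ln(0.2838/0.7162) = -0.9258
θ = b + logit/(a) = 0.70 + (-0.9258)/2.6000 = 0.3439

0.344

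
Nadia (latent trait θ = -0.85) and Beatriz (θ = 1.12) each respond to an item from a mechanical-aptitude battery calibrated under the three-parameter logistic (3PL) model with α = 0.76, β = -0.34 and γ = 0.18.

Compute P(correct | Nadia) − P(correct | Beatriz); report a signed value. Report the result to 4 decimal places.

-0.2852

P(θ) = γ + (1 − γ) · 1 / (1 + exp(−α(θ − β)))
P(Nadia) = 0.5115  [exponent -0.3876]
P(Beatriz) = 0.7967  [exponent 1.1096]
Difference = 0.5115 − 0.7967 = -0.2852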